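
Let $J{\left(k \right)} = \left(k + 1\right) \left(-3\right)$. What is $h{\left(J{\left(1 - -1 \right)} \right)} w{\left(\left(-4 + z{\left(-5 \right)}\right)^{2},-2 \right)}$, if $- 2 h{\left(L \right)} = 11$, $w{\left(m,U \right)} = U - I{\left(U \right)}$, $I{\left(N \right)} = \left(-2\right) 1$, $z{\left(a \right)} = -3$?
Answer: $0$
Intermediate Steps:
$J{\left(k \right)} = -3 - 3 k$ ($J{\left(k \right)} = \left(1 + k\right) \left(-3\right) = -3 - 3 k$)
$I{\left(N \right)} = -2$
$w{\left(m,U \right)} = 2 + U$ ($w{\left(m,U \right)} = U - -2 = U + 2 = 2 + U$)
$h{\left(L \right)} = - \frac{11}{2}$ ($h{\left(L \right)} = \left(- \frac{1}{2}\right) 11 = - \frac{11}{2}$)
$h{\left(J{\left(1 - -1 \right)} \right)} w{\left(\left(-4 + z{\left(-5 \right)}\right)^{2},-2 \right)} = - \frac{11 \left(2 - 2\right)}{2} = \left(- \frac{11}{2}\right) 0 = 0$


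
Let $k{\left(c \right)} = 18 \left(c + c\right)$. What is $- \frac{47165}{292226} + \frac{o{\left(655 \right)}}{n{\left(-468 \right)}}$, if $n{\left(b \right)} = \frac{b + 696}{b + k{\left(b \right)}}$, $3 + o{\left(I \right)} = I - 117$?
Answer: $- \frac{225600829265}{5552294} \approx -40632.0$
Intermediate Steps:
$o{\left(I \right)} = -120 + I$ ($o{\left(I \right)} = -3 + \left(I - 117\right) = -3 + \left(-117 + I\right) = -120 + I$)
$k{\left(c \right)} = 36 c$ ($k{\left(c \right)} = 18 \cdot 2 c = 36 c$)
$n{\left(b \right)} = \frac{696 + b}{37 b}$ ($n{\left(b \right)} = \frac{b + 696}{b + 36 b} = \frac{696 + b}{37 b}$)
$- \frac{47165}{292226} + \frac{o{\left(655 \right)}}{n{\left(-468 \right)}} = - \frac{47165}{292226} + \frac{-120 + 655}{\frac{1}{37} \frac{1}{-468} \left(696 - 468\right)} = \left(-47165\right) \frac{1}{292226} + \frac{535}{\frac{1}{37} \left(- \frac{1}{468}\right) 228} = - \frac{47165}{292226} + \frac{535}{- \frac{19}{1443}} = - \frac{47165}{292226} + 535 \left(- \frac{1443}{19}\right) = - \frac{47165}{292226} - \frac{772005}{19} = - \frac{225600829265}{5552294}$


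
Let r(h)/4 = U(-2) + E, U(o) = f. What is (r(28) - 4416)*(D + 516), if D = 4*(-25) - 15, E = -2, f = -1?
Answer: -1775628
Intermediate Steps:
U(o) = -1
r(h) = -12 (r(h) = 4*(-1 - 2) = 4*(-3) = -12)
D = -115 (D = -100 - 15 = -115)
(r(28) - 4416)*(D + 516) = (-12 - 4416)*(-115 + 516) = -4428*401 = -1775628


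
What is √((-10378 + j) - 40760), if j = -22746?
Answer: 2*I*√18471 ≈ 271.82*I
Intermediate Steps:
√((-10378 + j) - 40760) = √((-10378 - 22746) - 40760) = √(-33124 - 40760) = √(-73884) = 2*I*√18471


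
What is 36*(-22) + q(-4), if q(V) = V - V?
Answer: -792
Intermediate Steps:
q(V) = 0
36*(-22) + q(-4) = 36*(-22) + 0 = -792 + 0 = -792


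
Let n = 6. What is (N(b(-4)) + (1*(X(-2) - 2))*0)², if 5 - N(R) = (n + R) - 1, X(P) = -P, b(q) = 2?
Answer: 4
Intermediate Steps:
N(R) = -R (N(R) = 5 - ((6 + R) - 1) = 5 - (5 + R) = 5 + (-5 - R) = -R)
(N(b(-4)) + (1*(X(-2) - 2))*0)² = (-1*2 + (1*(-1*(-2) - 2))*0)² = (-2 + (1*(2 - 2))*0)² = (-2 + (1*0)*0)² = (-2 + 0*0)² = (-2 + 0)² = (-2)² = 4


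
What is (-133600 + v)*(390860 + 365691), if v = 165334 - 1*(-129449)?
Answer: 121943159833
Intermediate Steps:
v = 294783 (v = 165334 + 129449 = 294783)
(-133600 + v)*(390860 + 365691) = (-133600 + 294783)*(390860 + 365691) = 161183*756551 = 121943159833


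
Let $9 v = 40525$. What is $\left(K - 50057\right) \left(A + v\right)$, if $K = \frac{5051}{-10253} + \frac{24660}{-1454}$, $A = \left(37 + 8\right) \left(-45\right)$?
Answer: $- \frac{924834310959800}{7453931} \approx -1.2407 \cdot 10^{8}$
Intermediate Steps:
$v = \frac{40525}{9}$ ($v = \frac{1}{9} \cdot 40525 = \frac{40525}{9} \approx 4502.8$)
$A = -2025$ ($A = 45 \left(-45\right) = -2025$)
$K = - \frac{130091567}{7453931}$ ($K = 5051 \left(- \frac{1}{10253}\right) + 24660 \left(- \frac{1}{1454}\right) = - \frac{5051}{10253} - \frac{12330}{727} = - \frac{130091567}{7453931} \approx -17.453$)
$\left(K - 50057\right) \left(A + v\right) = \left(- \frac{130091567}{7453931} - 50057\right) \left(-2025 + \frac{40525}{9}\right) = \left(- \frac{373251515634}{7453931}\right) \frac{22300}{9} = - \frac{924834310959800}{7453931}$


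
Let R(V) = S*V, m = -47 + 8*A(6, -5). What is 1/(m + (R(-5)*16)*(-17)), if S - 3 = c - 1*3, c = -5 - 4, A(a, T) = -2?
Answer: -1/12303 ≈ -8.1281e-5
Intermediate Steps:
c = -9
m = -63 (m = -47 + 8*(-2) = -47 - 16 = -63)
S = -9 (S = 3 + (-9 - 1*3) = 3 + (-9 - 3) = 3 - 12 = -9)
R(V) = -9*V
1/(m + (R(-5)*16)*(-17)) = 1/(-63 + (-9*(-5)*16)*(-17)) = 1/(-63 + (45*16)*(-17)) = 1/(-63 + 720*(-17)) = 1/(-63 - 12240) = 1/(-12303) = -1/12303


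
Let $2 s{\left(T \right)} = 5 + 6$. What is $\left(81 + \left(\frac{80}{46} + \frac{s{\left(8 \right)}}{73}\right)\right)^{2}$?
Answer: $\frac{77334604281}{11276164} \approx 6858.2$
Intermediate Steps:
$s{\left(T \right)} = \frac{11}{2}$ ($s{\left(T \right)} = \frac{5 + 6}{2} = \frac{1}{2} \cdot 11 = \frac{11}{2}$)
$\left(81 + \left(\frac{80}{46} + \frac{s{\left(8 \right)}}{73}\right)\right)^{2} = \left(81 + \left(\frac{80}{46} + \frac{11}{2 \cdot 73}\right)\right)^{2} = \left(81 + \left(80 \cdot \frac{1}{46} + \frac{11}{2} \cdot \frac{1}{73}\right)\right)^{2} = \left(81 + \left(\frac{40}{23} + \frac{11}{146}\right)\right)^{2} = \left(81 + \frac{6093}{3358}\right)^{2} = \left(\frac{278091}{3358}\right)^{2} = \frac{77334604281}{11276164}$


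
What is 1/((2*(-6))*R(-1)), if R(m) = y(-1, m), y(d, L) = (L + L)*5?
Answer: 1/120 ≈ 0.0083333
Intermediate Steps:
y(d, L) = 10*L (y(d, L) = (2*L)*5 = 10*L)
R(m) = 10*m
1/((2*(-6))*R(-1)) = 1/((2*(-6))*(10*(-1))) = 1/(-12*(-10)) = 1/120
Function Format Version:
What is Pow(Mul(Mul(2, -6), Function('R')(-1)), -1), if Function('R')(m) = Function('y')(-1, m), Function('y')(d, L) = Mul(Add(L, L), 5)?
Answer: Rational(1, 120) ≈ 0.0083333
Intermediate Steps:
Function('y')(d, L) = Mul(10, L) (Function('y')(d, L) = Mul(Mul(2, L), 5) = Mul(10, L))
Function('R')(m) = Mul(10, m)
Pow(Mul(Mul(2, -6), Function('R')(-1)), -1) = Pow(Mul(Mul(2, -6), Mul(10, -1)), -1) = Pow(Mul(-12, -10), -1) = Pow(120, -1) = Rational(1, 120)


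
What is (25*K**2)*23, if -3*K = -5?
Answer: 14375/9 ≈ 1597.2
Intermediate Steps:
K = 5/3 (K = -1/3*(-5) = 5/3 ≈ 1.6667)
(25*K**2)*23 = (25*(5/3)**2)*23 = (25*(25/9))*23 = (625/9)*23 = 14375/9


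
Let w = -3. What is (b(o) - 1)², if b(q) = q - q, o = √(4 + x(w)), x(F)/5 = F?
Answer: 1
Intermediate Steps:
x(F) = 5*F
o = I*√11 (o = √(4 + 5*(-3)) = √(4 - 15) = √(-11) = I*√11 ≈ 3.3166*I)
b(q) = 0
(b(o) - 1)² = (0 - 1)² = (-1)² = 1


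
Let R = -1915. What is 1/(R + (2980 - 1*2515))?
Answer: -1/1450 ≈ -0.00068966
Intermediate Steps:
1/(R + (2980 - 1*2515)) = 1/(-1915 + (2980 - 1*2515)) = 1/(-1915 + (2980 - 2515)) = 1/(-1915 + 465) = 1/(-1450) = -1/1450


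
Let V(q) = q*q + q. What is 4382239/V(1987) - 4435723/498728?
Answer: -3834063132699/492513350392 ≈ -7.7847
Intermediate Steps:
V(q) = q + q**2 (V(q) = q**2 + q = q + q**2)
4382239/V(1987) - 4435723/498728 = 4382239/((1987*(1 + 1987))) - 4435723/498728 = 4382239/((1987*1988)) - 4435723*1/498728 = 4382239/3950156 - 4435723/498728 = -3834063132699/492513350392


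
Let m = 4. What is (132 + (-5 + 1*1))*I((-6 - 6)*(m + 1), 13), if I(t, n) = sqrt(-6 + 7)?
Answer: 128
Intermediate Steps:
I(t, n) = 1 (I(t, n) = sqrt(1) = 1)
(132 + (-5 + 1*1))*I((-6 - 6)*(m + 1), 13) = (132 + (-5 + 1*1))*1 = (132 + (-5 + 1))*1 = (132 - 4)*1 = 128*1 = 128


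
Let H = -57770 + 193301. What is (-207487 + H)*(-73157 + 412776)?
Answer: -24437624764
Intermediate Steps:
H = 135531
(-207487 + H)*(-73157 + 412776) = (-207487 + 135531)*(-73157 + 412776) = -71956*339619 = -24437624764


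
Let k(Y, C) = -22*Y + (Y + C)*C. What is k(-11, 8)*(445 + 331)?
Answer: 169168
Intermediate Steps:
k(Y, C) = -22*Y + C*(C + Y) (k(Y, C) = -22*Y + (C + Y)*C = -22*Y + C*(C + Y))
k(-11, 8)*(445 + 331) = (8**2 - 22*(-11) + 8*(-11))*(445 + 331) = (64 + 242 - 88)*776 = 218*776 = 169168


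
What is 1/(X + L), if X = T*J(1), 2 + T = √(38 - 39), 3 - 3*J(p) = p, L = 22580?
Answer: 50802/1147041425 - 3*I/2294082850 ≈ 4.429e-5 - 1.3077e-9*I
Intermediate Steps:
J(p) = 1 - p/3
T = -2 + I (T = -2 + √(38 - 39) = -2 + √(-1) = -2 + I ≈ -2.0 + 1.0*I)
X = -4/3 + 2*I/3 (X = (-2 + I)*(1 - ⅓*1) = (-2 + I)*(1 - ⅓) = (-2 + I)*(⅔) = -4/3 + 2*I/3 ≈ -1.3333 + 0.66667*I)
1/(X + L) = 1/((-4/3 + 2*I/3) + 22580) = 1/(67736/3 + 2*I/3) = 9*(67736/3 - 2*I/3)/4588165700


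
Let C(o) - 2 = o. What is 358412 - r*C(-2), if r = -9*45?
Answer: 358412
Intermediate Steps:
r = -405
C(o) = 2 + o
358412 - r*C(-2) = 358412 - (-405)*(2 - 2) = 358412 - (-405)*0 = 358412 - 1*0 = 358412 + 0 = 358412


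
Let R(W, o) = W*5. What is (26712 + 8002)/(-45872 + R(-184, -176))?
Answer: -17357/23396 ≈ -0.74188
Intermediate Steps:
R(W, o) = 5*W
(26712 + 8002)/(-45872 + R(-184, -176)) = (26712 + 8002)/(-45872 + 5*(-184)) = 34714/(-45872 - 920) = 34714/(-46792) = 34714*(-1/46792) = -17357/23396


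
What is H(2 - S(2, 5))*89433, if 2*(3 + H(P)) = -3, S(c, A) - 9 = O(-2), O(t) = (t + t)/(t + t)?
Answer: -804897/2 ≈ -4.0245e+5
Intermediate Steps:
O(t) = 1 (O(t) = (2*t)/((2*t)) = (2*t)*(1/(2*t)) = 1)
S(c, A) = 10 (S(c, A) = 9 + 1 = 10)
H(P) = -9/2 (H(P) = -3 + (½)*(-3) = -3 - 3/2 = -9/2)
H(2 - S(2, 5))*89433 = -9/2*89433 = -804897/2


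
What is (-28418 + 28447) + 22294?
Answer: 22323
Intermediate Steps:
(-28418 + 28447) + 22294 = 29 + 22294 = 22323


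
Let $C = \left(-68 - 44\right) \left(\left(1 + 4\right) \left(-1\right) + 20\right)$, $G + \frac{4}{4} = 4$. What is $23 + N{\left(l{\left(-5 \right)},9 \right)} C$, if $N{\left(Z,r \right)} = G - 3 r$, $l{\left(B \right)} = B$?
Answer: $40343$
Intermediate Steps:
$G = 3$ ($G = -1 + 4 = 3$)
$N{\left(Z,r \right)} = 3 - 3 r$
$C = -1680$ ($C = - 112 \left(5 \left(-1\right) + 20\right) = - 112 \left(-5 + 20\right) = \left(-112\right) 15 = -1680$)
$23 + N{\left(l{\left(-5 \right)},9 \right)} C = 23 + \left(3 - 27\right) \left(-1680\right) = 23 - -40320 = 23 + 40320 = 40343$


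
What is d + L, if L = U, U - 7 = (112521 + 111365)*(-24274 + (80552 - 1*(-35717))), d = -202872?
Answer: 20596189705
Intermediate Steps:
U = 20596392577 (U = 7 + (112521 + 111365)*(-24274 + (80552 - 1*(-35717))) = 7 + 223886*(-24274 + (80552 + 35717)) = 7 + 223886*(-24274 + 116269) = 7 + 223886*91995 = 7 + 20596392570 = 20596392577)
L = 20596392577
d + L = -202872 + 20596392577 = 20596189705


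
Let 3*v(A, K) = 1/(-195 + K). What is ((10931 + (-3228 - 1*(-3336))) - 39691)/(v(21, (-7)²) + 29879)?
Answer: -12549576/13087001 ≈ -0.95893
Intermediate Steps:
v(A, K) = 1/(3*(-195 + K))
((10931 + (-3228 - 1*(-3336))) - 39691)/(v(21, (-7)²) + 29879) = ((10931 + (-3228 - 1*(-3336))) - 39691)/(1/(3*(-195 + (-7)²)) + 29879) = ((10931 + (-3228 + 3336)) - 39691)/(1/(3*(-195 + 49)) + 29879) = ((10931 + 108) - 39691)/((⅓)/(-146) + 29879) = (11039 - 39691)/((⅓)*(-1/146) + 29879) = -28652/(-1/438 + 29879) = -28652/13087001/438 = -28652*438/13087001 = -12549576/13087001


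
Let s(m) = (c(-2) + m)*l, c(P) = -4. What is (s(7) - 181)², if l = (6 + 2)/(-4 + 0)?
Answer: 34969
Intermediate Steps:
l = -2 (l = 8/(-4) = 8*(-¼) = -2)
s(m) = 8 - 2*m (s(m) = (-4 + m)*(-2) = 8 - 2*m)
(s(7) - 181)² = ((8 - 2*7) - 181)² = ((8 - 14) - 181)² = (-6 - 181)² = (-187)² = 34969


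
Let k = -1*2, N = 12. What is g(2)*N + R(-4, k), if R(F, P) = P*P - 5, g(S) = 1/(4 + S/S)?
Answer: 7/5 ≈ 1.4000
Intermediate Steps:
g(S) = ⅕ (g(S) = 1/(4 + 1) = 1/5 = ⅕)
k = -2
R(F, P) = -5 + P² (R(F, P) = P² - 5 = -5 + P²)
g(2)*N + R(-4, k) = (⅕)*12 + (-5 + (-2)²) = 12/5 + (-5 + 4) = 12/5 - 1 = 7/5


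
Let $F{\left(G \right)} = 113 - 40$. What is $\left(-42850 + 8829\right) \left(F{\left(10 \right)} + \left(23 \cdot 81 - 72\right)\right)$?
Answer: $-63415144$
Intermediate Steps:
$F{\left(G \right)} = 73$ ($F{\left(G \right)} = 113 - 40 = 73$)
$\left(-42850 + 8829\right) \left(F{\left(10 \right)} + \left(23 \cdot 81 - 72\right)\right) = \left(-42850 + 8829\right) \left(73 + \left(23 \cdot 81 - 72\right)\right) = - 34021 \left(73 + \left(1863 - 72\right)\right) = - 34021 \left(73 + 1791\right) = \left(-34021\right) 1864 = -63415144$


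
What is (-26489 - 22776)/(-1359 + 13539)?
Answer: -9853/2436 ≈ -4.0447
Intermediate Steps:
(-26489 - 22776)/(-1359 + 13539) = -49265/12180 = -49265*1/12180 = -9853/2436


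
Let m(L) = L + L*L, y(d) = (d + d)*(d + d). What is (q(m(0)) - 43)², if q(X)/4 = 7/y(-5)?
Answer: 1140624/625 ≈ 1825.0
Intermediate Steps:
y(d) = 4*d² (y(d) = (2*d)*(2*d) = 4*d²)
m(L) = L + L²
q(X) = 7/25 (q(X) = 4*(7/((4*(-5)²))) = 4*(7/((4*25))) = 4*(7/100) = 7/25)
(q(m(0)) - 43)² = (7/25 - 43)² = (-1068/25)² = 1140624/625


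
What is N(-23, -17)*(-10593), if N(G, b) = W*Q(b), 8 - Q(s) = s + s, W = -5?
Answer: 2224530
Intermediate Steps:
Q(s) = 8 - 2*s (Q(s) = 8 - (s + s) = 8 - 2*s)
N(G, b) = -40 + 10*b (N(G, b) = -5*(8 - 2*b) = -40 + 10*b)
N(-23, -17)*(-10593) = (-40 + 10*(-17))*(-10593) = (-40 - 170)*(-10593) = -210*(-10593) = 2224530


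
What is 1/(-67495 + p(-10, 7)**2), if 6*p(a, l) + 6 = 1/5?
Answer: -900/60744659 ≈ -1.4816e-5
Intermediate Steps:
p(a, l) = -29/30 (p(a, l) = -1 + (1/6)/5 = -1 + (1/6)*(1/5) = -1 + 1/30 = -29/30)
1/(-67495 + p(-10, 7)**2) = 1/(-67495 + (-29/30)**2) = 1/(-67495 + 841/900) = 1/(-60744659/900) = -900/60744659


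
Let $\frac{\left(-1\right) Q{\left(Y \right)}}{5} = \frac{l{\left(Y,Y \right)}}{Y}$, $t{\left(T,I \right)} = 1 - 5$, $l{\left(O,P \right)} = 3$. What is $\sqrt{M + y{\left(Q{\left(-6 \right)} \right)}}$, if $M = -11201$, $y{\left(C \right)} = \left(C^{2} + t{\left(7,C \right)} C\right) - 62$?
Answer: $\frac{i \sqrt{45067}}{2} \approx 106.14 i$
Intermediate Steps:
$t{\left(T,I \right)} = -4$ ($t{\left(T,I \right)} = 1 - 5 = -4$)
$Q{\left(Y \right)} = - \frac{15}{Y}$ ($Q{\left(Y \right)} = - 5 \frac{3}{Y} = - \frac{15}{Y}$)
$y{\left(C \right)} = -62 + C^{2} - 4 C$ ($y{\left(C \right)} = \left(C^{2} - 4 C\right) - 62 = -62 + C^{2} - 4 C$)
$\sqrt{M + y{\left(Q{\left(-6 \right)} \right)}} = \sqrt{-11201 - \left(62 - \frac{25}{4} + 4 \left(-15\right) \frac{1}{-6}\right)} = \sqrt{-11201 - \left(62 - \frac{25}{4} + 4 \left(-15\right) \left(- \frac{1}{6}\right)\right)} = \sqrt{-11201 - \left(72 - \frac{25}{4}\right)} = \sqrt{-11201 - \frac{263}{4}} = \sqrt{- \frac{45067}{4}} = \frac{i \sqrt{45067}}{2}$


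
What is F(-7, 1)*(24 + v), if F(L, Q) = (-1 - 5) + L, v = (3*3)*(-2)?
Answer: -78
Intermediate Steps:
v = -18 (v = 9*(-2) = -18)
F(L, Q) = -6 + L
F(-7, 1)*(24 + v) = (-6 - 7)*(24 - 18) = -13*6 = -78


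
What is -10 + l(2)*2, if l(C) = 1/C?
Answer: -9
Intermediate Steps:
l(C) = 1/C
-10 + l(2)*2 = -10 + 2/2 = -10 + (1/2)*2 = -10 + 1 = -9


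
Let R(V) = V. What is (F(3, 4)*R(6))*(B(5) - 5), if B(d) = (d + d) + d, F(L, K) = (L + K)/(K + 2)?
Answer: 70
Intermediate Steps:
F(L, K) = (K + L)/(2 + K)
B(d) = 3*d (B(d) = 2*d + d = 3*d)
(F(3, 4)*R(6))*(B(5) - 5) = (((4 + 3)/(2 + 4))*6)*(3*5 - 5) = ((7/6)*6)*(15 - 5) = (((1/6)*7)*6)*10 = ((7/6)*6)*10 = 7*10 = 70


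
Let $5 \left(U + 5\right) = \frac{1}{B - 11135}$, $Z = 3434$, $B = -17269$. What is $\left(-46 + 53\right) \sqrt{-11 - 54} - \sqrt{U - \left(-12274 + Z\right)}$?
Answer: $- \frac{\sqrt{4949975727555}}{23670} + 7 i \sqrt{65} \approx -93.995 + 56.436 i$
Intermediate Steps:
$U = - \frac{710101}{142020}$ ($U = -5 + \frac{1}{5 \left(-17269 - 11135\right)} = -5 + \frac{1}{5 \left(-28404\right)} = -5 + \frac{1}{5} \left(- \frac{1}{28404}\right) = -5 - \frac{1}{142020} = - \frac{710101}{142020} \approx -5.0$)
$\left(-46 + 53\right) \sqrt{-11 - 54} - \sqrt{U - \left(-12274 + Z\right)} = \left(-46 + 53\right) \sqrt{-11 - 54} - \sqrt{- \frac{710101}{142020} + \left(12274 - 3434\right)} = 7 \sqrt{-65} - \sqrt{- \frac{710101}{142020} + \left(12274 - 3434\right)} = 7 i \sqrt{65} - \sqrt{- \frac{710101}{142020} + 8840} = 7 i \sqrt{65} - \sqrt{\frac{1254746699}{142020}} = 7 i \sqrt{65} - \frac{\sqrt{4949975727555}}{23670} = - \frac{\sqrt{4949975727555}}{23670} + 7 i \sqrt{65}$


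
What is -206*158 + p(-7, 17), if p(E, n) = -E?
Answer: -32541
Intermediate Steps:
-206*158 + p(-7, 17) = -206*158 - 1*(-7) = -32548 + 7 = -32541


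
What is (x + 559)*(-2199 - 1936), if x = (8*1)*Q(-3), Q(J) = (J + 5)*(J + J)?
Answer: -1914505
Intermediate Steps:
Q(J) = 2*J*(5 + J) (Q(J) = (5 + J)*(2*J) = 2*J*(5 + J))
x = -96 (x = (8*1)*(2*(-3)*(5 - 3)) = 8*(2*(-3)*2) = 8*(-12) = -96)
(x + 559)*(-2199 - 1936) = (-96 + 559)*(-2199 - 1936) = 463*(-4135) = -1914505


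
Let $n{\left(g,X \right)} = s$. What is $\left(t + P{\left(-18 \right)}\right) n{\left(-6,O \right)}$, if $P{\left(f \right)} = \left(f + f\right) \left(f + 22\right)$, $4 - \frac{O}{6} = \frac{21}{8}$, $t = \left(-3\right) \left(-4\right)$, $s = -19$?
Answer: $2508$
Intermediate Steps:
$t = 12$
$O = \frac{33}{4}$ ($O = 24 - 6 \cdot \frac{21}{8} = 24 - 6 \cdot 21 \cdot \frac{1}{8} = 24 - \frac{63}{4} = \frac{33}{4} \approx 8.25$)
$n{\left(g,X \right)} = -19$
$P{\left(f \right)} = 2 f \left(22 + f\right)$
$\left(t + P{\left(-18 \right)}\right) n{\left(-6,O \right)} = \left(12 + 2 \left(-18\right) \left(22 - 18\right)\right) \left(-19\right) = \left(12 + 2 \left(-18\right) 4\right) \left(-19\right) = \left(12 - 144\right) \left(-19\right) = \left(-132\right) \left(-19\right) = 2508$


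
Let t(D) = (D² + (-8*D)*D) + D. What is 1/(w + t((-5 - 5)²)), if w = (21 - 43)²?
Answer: -1/69416 ≈ -1.4406e-5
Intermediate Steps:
t(D) = D - 7*D² (t(D) = (D² - 8*D²) + D = -7*D² + D = D - 7*D²)
w = 484 (w = (-22)² = 484)
1/(w + t((-5 - 5)²)) = 1/(484 + (-5 - 5)²*(1 - 7*(-5 - 5)²)) = 1/(484 + (-10)²*(1 - 7*(-10)²)) = 1/(484 + 100*(1 - 7*100)) = 1/(484 + 100*(1 - 700)) = 1/(484 + 100*(-699)) = 1/(484 - 69900) = 1/(-69416) = -1/69416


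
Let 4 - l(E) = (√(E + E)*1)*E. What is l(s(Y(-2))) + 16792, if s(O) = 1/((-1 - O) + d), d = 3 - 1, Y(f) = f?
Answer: 16796 - √6/9 ≈ 16796.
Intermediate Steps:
d = 2
s(O) = 1/(1 - O) (s(O) = 1/((-1 - O) + 2) = 1/(1 - O))
l(E) = 4 - √2*E^(3/2) (l(E) = 4 - √(E + E)*1*E = 4 - √(2*E)*1*E = 4 - (√2*√E)*1*E = 4 - √2*√E*E = 4 - √2*E^(3/2))
l(s(Y(-2))) + 16792 = (4 - √2*(-1/(-1 - 2))^(3/2)) + 16792 = (4 - √2*(-1/(-3))^(3/2)) + 16792 = (4 - √2*(-1*(-⅓))^(3/2)) + 16792 = (4 - √2*(⅓)^(3/2)) + 16792 = (4 - √2*√3/9) + 16792 = (4 - √6/9) + 16792 = 16796 - √6/9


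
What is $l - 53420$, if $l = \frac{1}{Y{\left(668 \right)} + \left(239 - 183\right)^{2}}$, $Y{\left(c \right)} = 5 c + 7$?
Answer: $- \frac{346321859}{6483} \approx -53420.0$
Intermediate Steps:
$Y{\left(c \right)} = 7 + 5 c$
$l = \frac{1}{6483}$ ($l = \frac{1}{\left(7 + 5 \cdot 668\right) + \left(239 - 183\right)^{2}} = \frac{1}{\left(7 + 3340\right) + 56^{2}} = \frac{1}{3347 + 3136} = \frac{1}{6483} \approx 0.00015425$)
$l - 53420 = \frac{1}{6483} - 53420 = - \frac{346321859}{6483}$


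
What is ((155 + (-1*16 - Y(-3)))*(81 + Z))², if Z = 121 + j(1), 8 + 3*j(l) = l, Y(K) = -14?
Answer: 933241401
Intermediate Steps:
j(l) = -8/3 + l/3
Z = 356/3 (Z = 121 + (-8/3 + (⅓)*1) = 121 + (-8/3 + ⅓) = 121 - 7/3 = 356/3 ≈ 118.67)
((155 + (-1*16 - Y(-3)))*(81 + Z))² = ((155 + (-1*16 - 1*(-14)))*(81 + 356/3))² = ((155 + (-16 + 14))*(599/3))² = ((155 - 2)*(599/3))² = (153*(599/3))² = 30549² = 933241401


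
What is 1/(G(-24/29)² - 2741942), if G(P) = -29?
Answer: -1/2741101 ≈ -3.6482e-7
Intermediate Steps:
1/(G(-24/29)² - 2741942) = 1/((-29)² - 2741942) = 1/(841 - 2741942) = 1/(-2741101) = -1/2741101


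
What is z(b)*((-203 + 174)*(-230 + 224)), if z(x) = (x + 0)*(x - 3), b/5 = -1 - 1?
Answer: 22620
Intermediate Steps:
b = -10 (b = 5*(-1 - 1) = 5*(-2) = -10)
z(x) = x*(-3 + x)
z(b)*((-203 + 174)*(-230 + 224)) = (-10*(-3 - 10))*((-203 + 174)*(-230 + 224)) = (-10*(-13))*(-29*(-6)) = 130*174 = 22620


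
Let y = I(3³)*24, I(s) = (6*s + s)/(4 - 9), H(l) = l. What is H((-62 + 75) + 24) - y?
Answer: 4721/5 ≈ 944.20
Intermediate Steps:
I(s) = -7*s/5 (I(s) = (7*s)/(-5) = (7*s)*(-⅕) = -7*s/5)
y = -4536/5 (y = -7/5*3³*24 = -7/5*27*24 = -189/5*24 = -4536/5 ≈ -907.20)
H((-62 + 75) + 24) - y = ((-62 + 75) + 24) - 1*(-4536/5) = (13 + 24) + 4536/5 = 37 + 4536/5 = 4721/5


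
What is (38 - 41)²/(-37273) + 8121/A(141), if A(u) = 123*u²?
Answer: 93561922/30382005033 ≈ 0.0030795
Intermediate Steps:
(38 - 41)²/(-37273) + 8121/A(141) = (38 - 41)²/(-37273) + 8121/((123*141²)) = (-3)²*(-1/37273) + 8121/((123*19881)) = 9*(-1/37273) + 8121/2445363 = -9/37273 + 8121*(1/2445363) = -9/37273 + 2707/815121 = 93561922/30382005033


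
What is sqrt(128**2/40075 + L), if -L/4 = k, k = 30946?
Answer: 6*I*sqrt(220885715218)/8015 ≈ 351.83*I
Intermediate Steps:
L = -123784 (L = -4*30946 = -123784)
sqrt(128**2/40075 + L) = sqrt(128**2/40075 - 123784) = sqrt(16384*(1/40075) - 123784) = sqrt(16384/40075 - 123784) = sqrt(-4960627416/40075) = 6*I*sqrt(220885715218)/8015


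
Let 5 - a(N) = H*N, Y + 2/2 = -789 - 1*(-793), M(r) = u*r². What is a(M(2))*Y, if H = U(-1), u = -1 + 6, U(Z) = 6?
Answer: -345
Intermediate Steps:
u = 5
M(r) = 5*r²
H = 6
Y = 3 (Y = -1 + (-789 - 1*(-793)) = -1 + (-789 + 793) = -1 + 4 = 3)
a(N) = 5 - 6*N
a(M(2))*Y = (5 - 30*2²)*3 = (5 - 30*4)*3 = (5 - 6*20)*3 = (5 - 120)*3 = -115*3 = -345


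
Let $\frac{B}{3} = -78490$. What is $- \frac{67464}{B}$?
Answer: $\frac{11244}{39245} \approx 0.28651$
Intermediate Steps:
$B = -235470$ ($B = 3 \left(-78490\right) = -235470$)
$- \frac{67464}{B} = - \frac{67464}{-235470} = \left(-67464\right) \left(- \frac{1}{235470}\right) = \frac{11244}{39245}$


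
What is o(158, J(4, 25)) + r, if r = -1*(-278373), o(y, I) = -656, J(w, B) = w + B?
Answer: 277717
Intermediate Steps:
J(w, B) = B + w
r = 278373
o(158, J(4, 25)) + r = -656 + 278373 = 277717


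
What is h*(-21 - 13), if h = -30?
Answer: 1020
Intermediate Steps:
h*(-21 - 13) = -30*(-21 - 13) = -30*(-34) = 1020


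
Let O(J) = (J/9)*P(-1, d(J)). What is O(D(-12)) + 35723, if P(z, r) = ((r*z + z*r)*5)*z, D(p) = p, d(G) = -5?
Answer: 107369/3 ≈ 35790.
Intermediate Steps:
P(z, r) = 10*r*z**2 (P(z, r) = ((r*z + r*z)*5)*z = ((2*r*z)*5)*z = (10*r*z)*z = 10*r*z**2)
O(J) = -50*J/9 (O(J) = (J/9)*(10*(-5)*(-1)**2) = (J*(1/9))*(10*(-5)*1) = (J/9)*(-50) = -50*J/9)
O(D(-12)) + 35723 = -50/9*(-12) + 35723 = 200/3 + 35723 = 107369/3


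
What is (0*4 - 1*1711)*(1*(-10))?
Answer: 17110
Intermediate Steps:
(0*4 - 1*1711)*(1*(-10)) = (0 - 1711)*(-10) = -1711*(-10) = 17110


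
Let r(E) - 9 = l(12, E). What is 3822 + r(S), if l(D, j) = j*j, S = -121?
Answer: 18472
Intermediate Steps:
l(D, j) = j²
r(E) = 9 + E²
3822 + r(S) = 3822 + (9 + (-121)²) = 3822 + (9 + 14641) = 3822 + 14650 = 18472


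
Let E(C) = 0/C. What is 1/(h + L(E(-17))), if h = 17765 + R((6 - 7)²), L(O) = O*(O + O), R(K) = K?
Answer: 1/17766 ≈ 5.6287e-5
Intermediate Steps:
E(C) = 0
L(O) = 2*O² (L(O) = O*(2*O) = 2*O²)
h = 17766 (h = 17765 + (6 - 7)² = 17765 + (-1)² = 17765 + 1 = 17766)
1/(h + L(E(-17))) = 1/(17766 + 2*0²) = 1/(17766 + 2*0) = 1/(17766 + 0) = 1/17766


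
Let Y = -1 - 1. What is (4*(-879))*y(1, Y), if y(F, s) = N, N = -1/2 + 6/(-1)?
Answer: 22854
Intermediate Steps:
N = -13/2 (N = -1*½ + 6*(-1) = -½ - 6 = -13/2 ≈ -6.5000)
Y = -2
y(F, s) = -13/2
(4*(-879))*y(1, Y) = (4*(-879))*(-13/2) = -3516*(-13/2) = 22854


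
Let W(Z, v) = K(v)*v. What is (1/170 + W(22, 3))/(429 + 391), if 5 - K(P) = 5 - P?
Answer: 1531/139400 ≈ 0.010983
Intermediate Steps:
K(P) = P (K(P) = 5 - (5 - P) = 5 + (-5 + P) = P)
W(Z, v) = v**2 (W(Z, v) = v*v = v**2)
(1/170 + W(22, 3))/(429 + 391) = (1/170 + 3**2)/(429 + 391) = (1/170 + 9)/820 = (1531/170)*(1/820) = 1531/139400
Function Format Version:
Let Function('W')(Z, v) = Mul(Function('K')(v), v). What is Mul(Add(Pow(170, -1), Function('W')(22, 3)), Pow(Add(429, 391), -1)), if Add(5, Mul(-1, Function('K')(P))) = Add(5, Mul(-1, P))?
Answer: Rational(1531, 139400) ≈ 0.010983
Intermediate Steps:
Function('K')(P) = P (Function('K')(P) = Add(5, Mul(-1, Add(5, Mul(-1, P)))) = Add(5, Add(-5, P)) = P)
Function('W')(Z, v) = Pow(v, 2) (Function('W')(Z, v) = Mul(v, v) = Pow(v, 2))
Mul(Add(Pow(170, -1), Function('W')(22, 3)), Pow(Add(429, 391), -1)) = Mul(Add(Pow(170, -1), Pow(3, 2)), Pow(Add(429, 391), -1)) = Mul(Add(Rational(1, 170), 9), Pow(820, -1)) = Mul(Rational(1531, 170), Rational(1, 820)) = Rational(1531, 139400)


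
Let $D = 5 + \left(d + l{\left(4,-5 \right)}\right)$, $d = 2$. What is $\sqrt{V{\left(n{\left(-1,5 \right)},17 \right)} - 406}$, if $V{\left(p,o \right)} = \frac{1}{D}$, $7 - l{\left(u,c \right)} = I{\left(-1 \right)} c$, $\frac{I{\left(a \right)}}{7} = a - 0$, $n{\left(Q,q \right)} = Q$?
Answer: $\frac{i \sqrt{179067}}{21} \approx 20.151 i$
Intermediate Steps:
$I{\left(a \right)} = 7 a$ ($I{\left(a \right)} = 7 \left(a - 0\right) = 7 \left(a + 0\right) = 7 a$)
$l{\left(u,c \right)} = 7 + 7 c$ ($l{\left(u,c \right)} = 7 - 7 \left(-1\right) c = 7 - - 7 c = 7 + 7 c$)
$D = -21$ ($D = 5 + \left(2 + \left(7 + 7 \left(-5\right)\right)\right) = 5 + \left(2 + \left(7 - 35\right)\right) = 5 + \left(2 - 28\right) = 5 - 26 = -21$)
$V{\left(p,o \right)} = - \frac{1}{21}$ ($V{\left(p,o \right)} = \frac{1}{-21} = - \frac{1}{21}$)
$\sqrt{V{\left(n{\left(-1,5 \right)},17 \right)} - 406} = \sqrt{- \frac{1}{21} - 406} = \sqrt{- \frac{8527}{21}} = \frac{i \sqrt{179067}}{21}$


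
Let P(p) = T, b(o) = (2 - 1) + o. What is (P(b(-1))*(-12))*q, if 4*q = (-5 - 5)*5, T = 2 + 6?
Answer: 1200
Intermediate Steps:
T = 8
b(o) = 1 + o
P(p) = 8
q = -25/2 (q = ((-5 - 5)*5)/4 = (-10*5)/4 = (¼)*(-50) = -25/2 ≈ -12.500)
(P(b(-1))*(-12))*q = (8*(-12))*(-25/2) = -96*(-25/2) = 1200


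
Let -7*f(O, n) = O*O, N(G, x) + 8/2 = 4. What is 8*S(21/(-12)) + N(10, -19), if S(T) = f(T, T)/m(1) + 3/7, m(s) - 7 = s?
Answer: 335/112 ≈ 2.9911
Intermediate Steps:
N(G, x) = 0 (N(G, x) = -4 + 4 = 0)
f(O, n) = -O**2/7 (f(O, n) = -O*O/7 = -O**2/7)
m(s) = 7 + s
S(T) = 3/7 - T**2/56 (S(T) = (-T**2/7)/(7 + 1) + 3/7 = -T**2/7/8 + 3*(1/7) = -T**2/7*(1/8) + 3/7 = -T**2/56 + 3/7 = 3/7 - T**2/56)
8*S(21/(-12)) + N(10, -19) = 8*(3/7 - (21/(-12))**2/56) + 0 = 8*(3/7 - (21*(-1/12))**2/56) + 0 = 8*(3/7 - (-7/4)**2/56) + 0 = 8*(3/7 - 1/56*49/16) + 0 = 8*(3/7 - 7/128) + 0 = 8*(335/896) + 0 = 335/112 + 0 = 335/112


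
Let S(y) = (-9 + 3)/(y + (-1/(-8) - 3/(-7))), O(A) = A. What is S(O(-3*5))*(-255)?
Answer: -85680/809 ≈ -105.91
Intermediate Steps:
S(y) = -6/(31/56 + y) (S(y) = -6/(y + (-1*(-⅛) - 3*(-⅐))) = -6/(y + (⅛ + 3/7)) = -6/(y + 31/56) = -6/(31/56 + y))
S(O(-3*5))*(-255) = -336/(31 + 56*(-3*5))*(-255) = -336/(31 + 56*(-15))*(-255) = -336/(31 - 840)*(-255) = -336/(-809)*(-255) = -336*(-1/809)*(-255) = (336/809)*(-255) = -85680/809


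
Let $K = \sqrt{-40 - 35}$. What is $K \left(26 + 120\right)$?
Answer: $730 i \sqrt{3} \approx 1264.4 i$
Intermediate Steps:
$K = 5 i \sqrt{3}$ ($K = \sqrt{-75} = 5 i \sqrt{3} \approx 8.6602 i$)
$K \left(26 + 120\right) = 5 i \sqrt{3} \left(26 + 120\right) = 5 i \sqrt{3} \cdot 146 = 730 i \sqrt{3}$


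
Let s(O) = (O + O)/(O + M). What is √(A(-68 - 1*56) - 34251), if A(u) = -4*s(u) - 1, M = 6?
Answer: 6*I*√3312791/59 ≈ 185.1*I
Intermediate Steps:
s(O) = 2*O/(6 + O) (s(O) = (O + O)/(O + 6) = (2*O)/(6 + O) = 2*O/(6 + O))
A(u) = -1 - 8*u/(6 + u) (A(u) = -8*u/(6 + u) - 1 = -1 - 8*u/(6 + u))
√(A(-68 - 1*56) - 34251) = √(3*(-2 - 3*(-68 - 1*56))/(6 + (-68 - 1*56)) - 34251) = √(3*(-2 - 3*(-68 - 56))/(6 + (-68 - 56)) - 34251) = √(3*(-2 - 3*(-124))/(6 - 124) - 34251) = √(3*(-2 + 372)/(-118) - 34251) = √(3*(-1/118)*370 - 34251) = √(-555/59 - 34251) = √(-2021364/59) = 6*I*√3312791/59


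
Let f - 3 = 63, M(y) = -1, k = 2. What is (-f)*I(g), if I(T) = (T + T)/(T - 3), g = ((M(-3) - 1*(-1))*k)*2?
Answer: 0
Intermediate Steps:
g = 0 (g = ((-1 - 1*(-1))*2)*2 = ((-1 + 1)*2)*2 = (0*2)*2 = 0*2 = 0)
f = 66 (f = 3 + 63 = 66)
I(T) = 2*T/(-3 + T) (I(T) = (2*T)/(-3 + T) = 2*T/(-3 + T))
(-f)*I(g) = (-1*66)*(2*0/(-3 + 0)) = -132*0/(-3) = -132*0*(-1)/3 = -66*0 = 0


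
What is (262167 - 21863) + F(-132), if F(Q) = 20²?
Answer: 240704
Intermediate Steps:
F(Q) = 400
(262167 - 21863) + F(-132) = (262167 - 21863) + 400 = 240304 + 400 = 240704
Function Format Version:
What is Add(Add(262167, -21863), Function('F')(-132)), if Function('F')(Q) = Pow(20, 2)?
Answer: 240704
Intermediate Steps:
Function('F')(Q) = 400
Add(Add(262167, -21863), Function('F')(-132)) = Add(Add(262167, -21863), 400) = Add(240304, 400) = 240704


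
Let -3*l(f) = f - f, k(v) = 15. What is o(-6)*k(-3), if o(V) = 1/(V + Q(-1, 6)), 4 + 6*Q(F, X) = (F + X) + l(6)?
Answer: -18/7 ≈ -2.5714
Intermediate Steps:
l(f) = 0 (l(f) = -(f - f)/3 = -⅓*0 = 0)
Q(F, X) = -⅔ + F/6 + X/6 (Q(F, X) = -⅔ + ((F + X) + 0)/6 = -⅔ + (F + X)/6 = -⅔ + (F/6 + X/6) = -⅔ + F/6 + X/6)
o(V) = 1/(⅙ + V) (o(V) = 1/(V + (-⅔ + (⅙)*(-1) + (⅙)*6)) = 1/(V + (-⅔ - ⅙ + 1)) = 1/(V + ⅙) = 1/(⅙ + V))
o(-6)*k(-3) = (6/(1 + 6*(-6)))*15 = (6/(1 - 36))*15 = (6/(-35))*15 = (6*(-1/35))*15 = -6/35*15 = -18/7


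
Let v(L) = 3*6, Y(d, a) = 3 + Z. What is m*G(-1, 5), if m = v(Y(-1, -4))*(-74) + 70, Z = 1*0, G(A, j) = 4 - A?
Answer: -6310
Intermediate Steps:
Z = 0
Y(d, a) = 3 (Y(d, a) = 3 + 0 = 3)
v(L) = 18
m = -1262 (m = 18*(-74) + 70 = -1332 + 70 = -1262)
m*G(-1, 5) = -1262*(4 - 1*(-1)) = -1262*(4 + 1) = -1262*5 = -6310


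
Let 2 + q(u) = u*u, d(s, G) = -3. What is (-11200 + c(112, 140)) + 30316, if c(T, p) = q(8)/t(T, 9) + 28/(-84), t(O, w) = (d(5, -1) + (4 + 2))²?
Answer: 172103/9 ≈ 19123.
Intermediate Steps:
q(u) = -2 + u² (q(u) = -2 + u*u = -2 + u²)
t(O, w) = 9 (t(O, w) = (-3 + (4 + 2))² = (-3 + 6)² = 3² = 9)
c(T, p) = 59/9 (c(T, p) = (-2 + 8²)/9 + 28/(-84) = (-2 + 64)*(⅑) + 28*(-1/84) = 62*(⅑) - ⅓ = 62/9 - ⅓ = 59/9)
(-11200 + c(112, 140)) + 30316 = (-11200 + 59/9) + 30316 = -100741/9 + 30316 = 172103/9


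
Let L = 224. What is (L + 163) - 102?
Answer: 285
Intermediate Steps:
(L + 163) - 102 = (224 + 163) - 102 = 387 - 102 = 285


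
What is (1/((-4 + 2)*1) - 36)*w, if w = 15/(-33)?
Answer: 365/22 ≈ 16.591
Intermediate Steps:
w = -5/11 (w = 15*(-1/33) = -5/11 ≈ -0.45455)
(1/((-4 + 2)*1) - 36)*w = (1/((-4 + 2)*1) - 36)*(-5/11) = (1/(-2*1) - 36)*(-5/11) = (1/(-2) - 36)*(-5/11) = (-½ - 36)*(-5/11) = -73/2*(-5/11) = 365/22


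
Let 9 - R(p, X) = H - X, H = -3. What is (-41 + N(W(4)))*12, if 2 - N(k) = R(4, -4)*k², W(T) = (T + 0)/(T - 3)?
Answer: -2004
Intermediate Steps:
W(T) = T/(-3 + T)
R(p, X) = 12 + X (R(p, X) = 9 - (-3 - X) = 9 + (3 + X) = 12 + X)
N(k) = 2 - 8*k² (N(k) = 2 - (12 - 4)*k² = 2 - 8*k²)
(-41 + N(W(4)))*12 = (-41 + (2 - 8*16/(-3 + 4)²))*12 = (-41 + (2 - 8*(4/1)²))*12 = (-41 + (2 - 8*(4*1)²))*12 = (-41 + (2 - 8*4²))*12 = (-41 + (2 - 8*16))*12 = (-41 + (2 - 128))*12 = (-41 - 126)*12 = -167*12 = -2004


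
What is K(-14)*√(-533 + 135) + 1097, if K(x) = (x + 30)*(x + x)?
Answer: 1097 - 448*I*√398 ≈ 1097.0 - 8937.6*I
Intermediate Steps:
K(x) = 2*x*(30 + x) (K(x) = (30 + x)*(2*x) = 2*x*(30 + x))
K(-14)*√(-533 + 135) + 1097 = (2*(-14)*(30 - 14))*√(-533 + 135) + 1097 = (2*(-14)*16)*√(-398) + 1097 = -448*I*√398 + 1097 = 1097 - 448*I*√398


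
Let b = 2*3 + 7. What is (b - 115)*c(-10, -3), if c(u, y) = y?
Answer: 306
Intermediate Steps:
b = 13 (b = 6 + 7 = 13)
(b - 115)*c(-10, -3) = (13 - 115)*(-3) = -102*(-3) = 306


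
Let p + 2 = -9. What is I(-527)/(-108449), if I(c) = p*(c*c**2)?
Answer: -146363183/9859 ≈ -14846.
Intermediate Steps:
p = -11 (p = -2 - 9 = -11)
I(c) = -11*c**3 (I(c) = -11*c*c**2 = -11*c**3)
I(-527)/(-108449) = -11*(-527)**3/(-108449) = -11*(-146363183)*(-1/108449) = 1609995013*(-1/108449) = -146363183/9859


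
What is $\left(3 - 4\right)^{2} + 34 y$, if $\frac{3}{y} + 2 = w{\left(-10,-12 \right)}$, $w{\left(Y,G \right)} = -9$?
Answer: $- \frac{91}{11} \approx -8.2727$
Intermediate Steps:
$y = - \frac{3}{11}$ ($y = \frac{3}{-2 - 9} = \frac{3}{-11} = 3 \left(- \frac{1}{11}\right) = - \frac{3}{11} \approx -0.27273$)
$\left(3 - 4\right)^{2} + 34 y = \left(3 - 4\right)^{2} + 34 \left(- \frac{3}{11}\right) = \left(-1\right)^{2} - \frac{102}{11} = 1 - \frac{102}{11} = - \frac{91}{11}$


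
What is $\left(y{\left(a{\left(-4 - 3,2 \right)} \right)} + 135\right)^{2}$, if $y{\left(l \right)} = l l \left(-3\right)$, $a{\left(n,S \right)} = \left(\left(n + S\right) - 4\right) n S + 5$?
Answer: $2636617104$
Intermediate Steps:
$a{\left(n,S \right)} = 5 + S n \left(-4 + S + n\right)$ ($a{\left(n,S \right)} = \left(\left(S + n\right) - 4\right) n S + 5 = \left(-4 + S + n\right) n S + 5 = n \left(-4 + S + n\right) S + 5 = S n \left(-4 + S + n\right) + 5 = 5 + S n \left(-4 + S + n\right)$)
$y{\left(l \right)} = - 3 l^{2}$ ($y{\left(l \right)} = l^{2} \left(-3\right) = - 3 l^{2}$)
$\left(y{\left(a{\left(-4 - 3,2 \right)} \right)} + 135\right)^{2} = \left(- 3 \left(5 + 2 \left(-4 - 3\right)^{2} + \left(-4 - 3\right) 2^{2} - 8 \left(-4 - 3\right)\right)^{2} + 135\right)^{2} = \left(- 3 \left(5 + 2 \left(-4 - 3\right)^{2} + \left(-4 - 3\right) 4 - 8 \left(-4 - 3\right)\right)^{2} + 135\right)^{2} = \left(- 3 \left(5 + 2 \left(-7\right)^{2} - 28 - 8 \left(-7\right)\right)^{2} + 135\right)^{2} = \left(- 3 \left(5 + 2 \cdot 49 - 28 + 56\right)^{2} + 135\right)^{2} = \left(- 3 \left(5 + 98 - 28 + 56\right)^{2} + 135\right)^{2} = \left(- 3 \cdot 131^{2} + 135\right)^{2} = \left(\left(-3\right) 17161 + 135\right)^{2} = \left(-51483 + 135\right)^{2} = \left(-51348\right)^{2} = 2636617104$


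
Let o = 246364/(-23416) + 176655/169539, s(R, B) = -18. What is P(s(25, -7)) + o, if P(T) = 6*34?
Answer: 64352749415/330827102 ≈ 194.52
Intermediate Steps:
P(T) = 204
o = -3135979393/330827102 (o = 246364*(-1/23416) + 176655*(1/169539) = -61591/5854 + 58885/56513 = -3135979393/330827102 ≈ -9.4792)
P(s(25, -7)) + o = 204 - 3135979393/330827102 = 64352749415/330827102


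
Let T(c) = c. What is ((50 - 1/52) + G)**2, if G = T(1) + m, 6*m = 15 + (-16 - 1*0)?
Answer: 62837329/24336 ≈ 2582.1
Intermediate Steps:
m = -1/6 (m = (15 + (-16 - 1*0))/6 = (15 + (-16 + 0))/6 = (15 - 16)/6 = (1/6)*(-1) = -1/6 ≈ -0.16667)
G = 5/6 (G = 1 - 1/6 = 5/6 ≈ 0.83333)
((50 - 1/52) + G)**2 = ((50 - 1/52) + 5/6)**2 = (2599/52 + 5/6)**2 = (7927/156)**2 = 62837329/24336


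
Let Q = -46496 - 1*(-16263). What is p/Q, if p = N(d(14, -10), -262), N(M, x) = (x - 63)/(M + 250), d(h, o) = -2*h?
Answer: 325/6711726 ≈ 4.8423e-5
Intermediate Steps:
N(M, x) = (-63 + x)/(250 + M)
p = -325/222 (p = (-63 - 262)/(250 - 2*14) = -325/(250 - 28) = -325/222 ≈ -1.4640)
Q = -30233 (Q = -46496 + 16263 = -30233)
p/Q = -325/222/(-30233) = -325/222*(-1/30233) = 325/6711726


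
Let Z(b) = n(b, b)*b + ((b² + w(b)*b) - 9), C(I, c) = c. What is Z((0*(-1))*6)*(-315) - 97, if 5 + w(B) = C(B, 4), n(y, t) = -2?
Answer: 2738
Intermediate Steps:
w(B) = -1 (w(B) = -5 + 4 = -1)
Z(b) = -9 + b² - 3*b (Z(b) = -2*b + ((b² - b) - 9) = -2*b + (-9 + b² - b) = -9 + b² - 3*b)
Z((0*(-1))*6)*(-315) - 97 = (-9 + ((0*(-1))*6)² - 3*0*(-1)*6)*(-315) - 97 = (-9 + (0*6)² - 0*6)*(-315) - 97 = (-9 + 0² - 3*0)*(-315) - 97 = (-9 + 0 + 0)*(-315) - 97 = -9*(-315) - 97 = 2835 - 97 = 2738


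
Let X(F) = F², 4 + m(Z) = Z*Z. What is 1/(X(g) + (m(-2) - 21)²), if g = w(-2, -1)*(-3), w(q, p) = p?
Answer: 1/450 ≈ 0.0022222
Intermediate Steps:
m(Z) = -4 + Z² (m(Z) = -4 + Z*Z = -4 + Z²)
g = 3 (g = -1*(-3) = 3)
1/(X(g) + (m(-2) - 21)²) = 1/(3² + ((-4 + (-2)²) - 21)²) = 1/(9 + ((-4 + 4) - 21)²) = 1/(9 + (0 - 21)²) = 1/(9 + (-21)²) = 1/(9 + 441) = 1/450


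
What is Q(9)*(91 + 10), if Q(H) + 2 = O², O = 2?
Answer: 202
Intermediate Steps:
Q(H) = 2 (Q(H) = -2 + 2² = -2 + 4 = 2)
Q(9)*(91 + 10) = 2*(91 + 10) = 2*101 = 202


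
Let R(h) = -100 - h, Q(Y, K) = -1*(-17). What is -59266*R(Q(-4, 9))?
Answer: 6934122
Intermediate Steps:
Q(Y, K) = 17
-59266*R(Q(-4, 9)) = -59266/(1/(-100 - 1*17)) = -59266/(1/(-100 - 17)) = -59266/(1/(-117)) = -59266/(-1/117) = -59266*(-117) = 6934122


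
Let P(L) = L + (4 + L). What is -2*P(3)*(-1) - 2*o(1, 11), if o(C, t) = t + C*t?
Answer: -24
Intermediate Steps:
P(L) = 4 + 2*L
-2*P(3)*(-1) - 2*o(1, 11) = -2*(4 + 2*3)*(-1) - 22*(1 + 1) = -2*(4 + 6)*(-1) - 22*2 = -2*10*(-1) - 2*22 = -20*(-1) - 44 = 20 - 44 = -24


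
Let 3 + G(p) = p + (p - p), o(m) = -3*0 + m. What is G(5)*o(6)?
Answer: 12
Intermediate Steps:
o(m) = m (o(m) = 0 + m = m)
G(p) = -3 + p (G(p) = -3 + (p + (p - p)) = -3 + (p + 0) = -3 + p)
G(5)*o(6) = (-3 + 5)*6 = 2*6 = 12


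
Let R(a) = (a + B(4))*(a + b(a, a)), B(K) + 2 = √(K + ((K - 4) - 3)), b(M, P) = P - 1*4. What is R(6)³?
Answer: 64000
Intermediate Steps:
b(M, P) = -4 + P (b(M, P) = P - 4 = -4 + P)
B(K) = -2 + √(-7 + 2*K) (B(K) = -2 + √(K + ((K - 4) - 3)) = -2 + √(K + ((-4 + K) - 3)) = -2 + √(K + (-7 + K)) = -2 + √(-7 + 2*K))
R(a) = (-1 + a)*(-4 + 2*a) (R(a) = (a + (-2 + √(-7 + 2*4)))*(a + (-4 + a)) = (a + (-2 + √(-7 + 8)))*(-4 + 2*a) = (a + (-2 + √1))*(-4 + 2*a) = (a + (-2 + 1))*(-4 + 2*a) = (a - 1)*(-4 + 2*a) = (-1 + a)*(-4 + 2*a))
R(6)³ = (4 - 6*6 + 2*6²)³ = (4 - 36 + 2*36)³ = (4 - 36 + 72)³ = 40³ = 64000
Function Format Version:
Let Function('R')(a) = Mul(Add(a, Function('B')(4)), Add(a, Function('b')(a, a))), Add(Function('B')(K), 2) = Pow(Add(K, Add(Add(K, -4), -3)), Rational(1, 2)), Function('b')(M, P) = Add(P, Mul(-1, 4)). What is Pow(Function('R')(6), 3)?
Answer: 64000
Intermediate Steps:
Function('b')(M, P) = Add(-4, P) (Function('b')(M, P) = Add(P, -4) = Add(-4, P))
Function('B')(K) = Add(-2, Pow(Add(-7, Mul(2, K)), Rational(1, 2))) (Function('B')(K) = Add(-2, Pow(Add(K, Add(Add(K, -4), -3)), Rational(1, 2))) = Add(-2, Pow(Add(K, Add(Add(-4, K), -3)), Rational(1, 2))) = Add(-2, Pow(Add(K, Add(-7, K)), Rational(1, 2))) = Add(-2, Pow(Add(-7, Mul(2, K)), Rational(1, 2))))
Function('R')(a) = Mul(Add(-1, a), Add(-4, Mul(2, a))) (Function('R')(a) = Mul(Add(a, Add(-2, Pow(Add(-7, Mul(2, 4)), Rational(1, 2)))), Add(a, Add(-4, a))) = Mul(Add(a, Add(-2, Pow(Add(-7, 8), Rational(1, 2)))), Add(-4, Mul(2, a))) = Mul(Add(a, Add(-2, Pow(1, Rational(1, 2)))), Add(-4, Mul(2, a))) = Mul(Add(a, Add(-2, 1)), Add(-4, Mul(2, a))) = Mul(Add(a, -1), Add(-4, Mul(2, a))) = Mul(Add(-1, a), Add(-4, Mul(2, a))))
Pow(Function('R')(6), 3) = Pow(Add(4, Mul(-6, 6), Mul(2, Pow(6, 2))), 3) = Pow(Add(4, -36, Mul(2, 36)), 3) = Pow(Add(4, -36, 72), 3) = Pow(40, 3) = 64000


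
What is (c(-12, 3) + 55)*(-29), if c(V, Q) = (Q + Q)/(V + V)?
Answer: -6351/4 ≈ -1587.8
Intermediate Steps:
c(V, Q) = Q/V (c(V, Q) = (2*Q)/((2*V)) = (2*Q)*(1/(2*V)) = Q/V)
(c(-12, 3) + 55)*(-29) = (3/(-12) + 55)*(-29) = (3*(-1/12) + 55)*(-29) = (-¼ + 55)*(-29) = (219/4)*(-29) = -6351/4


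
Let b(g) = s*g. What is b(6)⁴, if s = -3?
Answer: 104976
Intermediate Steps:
b(g) = -3*g
b(6)⁴ = (-3*6)⁴ = (-18)⁴ = 104976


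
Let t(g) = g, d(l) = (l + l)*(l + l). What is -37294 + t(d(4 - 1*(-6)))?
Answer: -36894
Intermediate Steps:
d(l) = 4*l² (d(l) = (2*l)*(2*l) = 4*l²)
-37294 + t(d(4 - 1*(-6))) = -37294 + 4*(4 - 1*(-6))² = -37294 + 4*(4 + 6)² = -37294 + 4*10² = -37294 + 4*100 = -37294 + 400 = -36894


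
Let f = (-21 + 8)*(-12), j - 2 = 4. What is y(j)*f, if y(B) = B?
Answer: 936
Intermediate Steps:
j = 6 (j = 2 + 4 = 6)
f = 156 (f = -13*(-12) = 156)
y(j)*f = 6*156 = 936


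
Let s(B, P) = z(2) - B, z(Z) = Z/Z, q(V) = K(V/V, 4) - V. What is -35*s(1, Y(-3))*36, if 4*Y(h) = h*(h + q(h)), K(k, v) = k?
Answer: 0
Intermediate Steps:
q(V) = 1 - V (q(V) = V/V - V = 1 - V)
z(Z) = 1
Y(h) = h/4 (Y(h) = (h*(h + (1 - h)))/4 = (h*1)/4 = h/4)
s(B, P) = 1 - B
-35*s(1, Y(-3))*36 = -35*(1 - 1*1)*36 = -35*(1 - 1)*36 = -35*0*36 = 0*36 = 0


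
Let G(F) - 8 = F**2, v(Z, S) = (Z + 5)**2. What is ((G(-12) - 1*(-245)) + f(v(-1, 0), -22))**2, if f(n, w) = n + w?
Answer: 152881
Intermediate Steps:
v(Z, S) = (5 + Z)**2
G(F) = 8 + F**2
((G(-12) - 1*(-245)) + f(v(-1, 0), -22))**2 = (((8 + (-12)**2) - 1*(-245)) + ((5 - 1)**2 - 22))**2 = (((8 + 144) + 245) + (4**2 - 22))**2 = ((152 + 245) + (16 - 22))**2 = (397 - 6)**2 = 391**2 = 152881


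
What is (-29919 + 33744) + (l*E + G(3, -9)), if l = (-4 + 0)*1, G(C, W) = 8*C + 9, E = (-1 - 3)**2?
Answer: 3794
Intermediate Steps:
E = 16 (E = (-4)**2 = 16)
G(C, W) = 9 + 8*C
l = -4 (l = -4*1 = -4)
(-29919 + 33744) + (l*E + G(3, -9)) = (-29919 + 33744) + (-4*16 + (9 + 8*3)) = 3825 + (-64 + (9 + 24)) = 3825 + (-64 + 33) = 3825 - 31 = 3794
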